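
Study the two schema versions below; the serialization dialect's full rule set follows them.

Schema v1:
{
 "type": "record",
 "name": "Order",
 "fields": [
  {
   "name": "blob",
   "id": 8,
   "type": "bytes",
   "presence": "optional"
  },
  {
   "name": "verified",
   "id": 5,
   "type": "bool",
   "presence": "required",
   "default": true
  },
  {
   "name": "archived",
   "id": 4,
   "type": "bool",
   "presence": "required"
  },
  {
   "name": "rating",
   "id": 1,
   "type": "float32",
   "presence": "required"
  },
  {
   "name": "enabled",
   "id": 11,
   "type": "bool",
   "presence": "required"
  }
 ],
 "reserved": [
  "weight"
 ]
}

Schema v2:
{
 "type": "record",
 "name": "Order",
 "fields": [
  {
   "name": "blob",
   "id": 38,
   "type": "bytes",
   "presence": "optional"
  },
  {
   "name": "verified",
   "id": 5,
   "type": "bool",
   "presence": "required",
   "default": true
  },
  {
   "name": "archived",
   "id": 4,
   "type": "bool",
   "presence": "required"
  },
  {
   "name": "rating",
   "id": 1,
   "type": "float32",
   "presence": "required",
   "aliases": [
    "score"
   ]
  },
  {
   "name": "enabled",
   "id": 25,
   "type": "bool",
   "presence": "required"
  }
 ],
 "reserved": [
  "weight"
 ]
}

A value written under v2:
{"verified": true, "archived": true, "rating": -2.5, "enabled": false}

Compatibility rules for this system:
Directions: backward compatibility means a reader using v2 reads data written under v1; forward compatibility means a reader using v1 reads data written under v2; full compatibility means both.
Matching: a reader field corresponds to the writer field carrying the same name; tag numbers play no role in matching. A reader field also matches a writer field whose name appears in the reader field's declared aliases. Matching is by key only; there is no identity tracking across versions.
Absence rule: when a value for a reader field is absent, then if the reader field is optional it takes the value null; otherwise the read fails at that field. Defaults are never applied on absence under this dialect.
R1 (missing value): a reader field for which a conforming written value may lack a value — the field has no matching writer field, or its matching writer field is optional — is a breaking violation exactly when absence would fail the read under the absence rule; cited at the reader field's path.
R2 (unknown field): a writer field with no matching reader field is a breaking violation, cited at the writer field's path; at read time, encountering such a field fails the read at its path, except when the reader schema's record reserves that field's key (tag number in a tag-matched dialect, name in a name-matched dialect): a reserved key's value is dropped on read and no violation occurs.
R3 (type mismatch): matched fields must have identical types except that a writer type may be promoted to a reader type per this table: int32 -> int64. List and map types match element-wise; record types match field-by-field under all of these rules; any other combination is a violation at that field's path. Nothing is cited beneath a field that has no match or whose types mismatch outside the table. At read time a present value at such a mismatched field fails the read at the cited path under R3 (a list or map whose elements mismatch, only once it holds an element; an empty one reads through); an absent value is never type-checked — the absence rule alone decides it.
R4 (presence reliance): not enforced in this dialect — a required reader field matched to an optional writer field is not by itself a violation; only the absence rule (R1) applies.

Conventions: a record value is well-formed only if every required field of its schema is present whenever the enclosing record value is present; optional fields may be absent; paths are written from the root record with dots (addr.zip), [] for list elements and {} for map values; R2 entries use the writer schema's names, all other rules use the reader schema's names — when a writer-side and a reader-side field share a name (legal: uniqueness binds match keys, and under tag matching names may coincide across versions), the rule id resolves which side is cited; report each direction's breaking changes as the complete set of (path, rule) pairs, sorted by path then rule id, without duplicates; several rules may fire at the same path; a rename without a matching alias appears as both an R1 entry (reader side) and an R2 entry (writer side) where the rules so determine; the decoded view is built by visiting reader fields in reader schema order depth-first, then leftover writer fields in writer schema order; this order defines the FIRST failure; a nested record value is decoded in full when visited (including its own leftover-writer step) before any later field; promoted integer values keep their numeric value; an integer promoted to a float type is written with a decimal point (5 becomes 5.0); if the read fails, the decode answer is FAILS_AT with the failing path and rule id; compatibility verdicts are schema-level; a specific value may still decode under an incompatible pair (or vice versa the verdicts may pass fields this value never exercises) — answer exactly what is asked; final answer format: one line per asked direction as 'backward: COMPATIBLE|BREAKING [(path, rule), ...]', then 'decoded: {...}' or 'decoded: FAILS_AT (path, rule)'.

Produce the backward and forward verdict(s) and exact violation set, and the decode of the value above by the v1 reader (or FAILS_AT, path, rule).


backward: COMPATIBLE []; forward: COMPATIBLE []; decoded: {"blob": null, "verified": true, "archived": true, "rating": -2.5, "enabled": false}

each type pair in Order: writer, then reader
checking backward for Order: reader v2 against writer v1:
  writer optional, bytes -> bytes: reader blob maps from writer blob
  writer required, bool -> bool: reader verified maps from writer verified
  writer required, bool -> bool: reader archived maps from writer archived
  writer required, float32 -> float32: reader rating maps from writer rating
  writer required, bool -> bool: reader enabled maps from writer enabled
  => backward verdict for Order: COMPATIBLE, no violations
checking forward for Order: reader v1 against writer v2:
  writer optional, bytes -> bytes: reader blob maps from writer blob
  writer required, bool -> bool: reader verified maps from writer verified
  writer required, bool -> bool: reader archived maps from writer archived
  writer required, float32 -> float32: reader rating maps from writer rating
  writer required, bool -> bool: reader enabled maps from writer enabled
  => forward verdict for Order: COMPATIBLE, no violations
decode (reader v1):
  blob := null (not supplied -> null)
  verified := true
  archived := true
  rating := -2.5
  enabled := false
  => decoded: {"blob": null, "verified": true, "archived": true, "rating": -2.5, "enabled": false}


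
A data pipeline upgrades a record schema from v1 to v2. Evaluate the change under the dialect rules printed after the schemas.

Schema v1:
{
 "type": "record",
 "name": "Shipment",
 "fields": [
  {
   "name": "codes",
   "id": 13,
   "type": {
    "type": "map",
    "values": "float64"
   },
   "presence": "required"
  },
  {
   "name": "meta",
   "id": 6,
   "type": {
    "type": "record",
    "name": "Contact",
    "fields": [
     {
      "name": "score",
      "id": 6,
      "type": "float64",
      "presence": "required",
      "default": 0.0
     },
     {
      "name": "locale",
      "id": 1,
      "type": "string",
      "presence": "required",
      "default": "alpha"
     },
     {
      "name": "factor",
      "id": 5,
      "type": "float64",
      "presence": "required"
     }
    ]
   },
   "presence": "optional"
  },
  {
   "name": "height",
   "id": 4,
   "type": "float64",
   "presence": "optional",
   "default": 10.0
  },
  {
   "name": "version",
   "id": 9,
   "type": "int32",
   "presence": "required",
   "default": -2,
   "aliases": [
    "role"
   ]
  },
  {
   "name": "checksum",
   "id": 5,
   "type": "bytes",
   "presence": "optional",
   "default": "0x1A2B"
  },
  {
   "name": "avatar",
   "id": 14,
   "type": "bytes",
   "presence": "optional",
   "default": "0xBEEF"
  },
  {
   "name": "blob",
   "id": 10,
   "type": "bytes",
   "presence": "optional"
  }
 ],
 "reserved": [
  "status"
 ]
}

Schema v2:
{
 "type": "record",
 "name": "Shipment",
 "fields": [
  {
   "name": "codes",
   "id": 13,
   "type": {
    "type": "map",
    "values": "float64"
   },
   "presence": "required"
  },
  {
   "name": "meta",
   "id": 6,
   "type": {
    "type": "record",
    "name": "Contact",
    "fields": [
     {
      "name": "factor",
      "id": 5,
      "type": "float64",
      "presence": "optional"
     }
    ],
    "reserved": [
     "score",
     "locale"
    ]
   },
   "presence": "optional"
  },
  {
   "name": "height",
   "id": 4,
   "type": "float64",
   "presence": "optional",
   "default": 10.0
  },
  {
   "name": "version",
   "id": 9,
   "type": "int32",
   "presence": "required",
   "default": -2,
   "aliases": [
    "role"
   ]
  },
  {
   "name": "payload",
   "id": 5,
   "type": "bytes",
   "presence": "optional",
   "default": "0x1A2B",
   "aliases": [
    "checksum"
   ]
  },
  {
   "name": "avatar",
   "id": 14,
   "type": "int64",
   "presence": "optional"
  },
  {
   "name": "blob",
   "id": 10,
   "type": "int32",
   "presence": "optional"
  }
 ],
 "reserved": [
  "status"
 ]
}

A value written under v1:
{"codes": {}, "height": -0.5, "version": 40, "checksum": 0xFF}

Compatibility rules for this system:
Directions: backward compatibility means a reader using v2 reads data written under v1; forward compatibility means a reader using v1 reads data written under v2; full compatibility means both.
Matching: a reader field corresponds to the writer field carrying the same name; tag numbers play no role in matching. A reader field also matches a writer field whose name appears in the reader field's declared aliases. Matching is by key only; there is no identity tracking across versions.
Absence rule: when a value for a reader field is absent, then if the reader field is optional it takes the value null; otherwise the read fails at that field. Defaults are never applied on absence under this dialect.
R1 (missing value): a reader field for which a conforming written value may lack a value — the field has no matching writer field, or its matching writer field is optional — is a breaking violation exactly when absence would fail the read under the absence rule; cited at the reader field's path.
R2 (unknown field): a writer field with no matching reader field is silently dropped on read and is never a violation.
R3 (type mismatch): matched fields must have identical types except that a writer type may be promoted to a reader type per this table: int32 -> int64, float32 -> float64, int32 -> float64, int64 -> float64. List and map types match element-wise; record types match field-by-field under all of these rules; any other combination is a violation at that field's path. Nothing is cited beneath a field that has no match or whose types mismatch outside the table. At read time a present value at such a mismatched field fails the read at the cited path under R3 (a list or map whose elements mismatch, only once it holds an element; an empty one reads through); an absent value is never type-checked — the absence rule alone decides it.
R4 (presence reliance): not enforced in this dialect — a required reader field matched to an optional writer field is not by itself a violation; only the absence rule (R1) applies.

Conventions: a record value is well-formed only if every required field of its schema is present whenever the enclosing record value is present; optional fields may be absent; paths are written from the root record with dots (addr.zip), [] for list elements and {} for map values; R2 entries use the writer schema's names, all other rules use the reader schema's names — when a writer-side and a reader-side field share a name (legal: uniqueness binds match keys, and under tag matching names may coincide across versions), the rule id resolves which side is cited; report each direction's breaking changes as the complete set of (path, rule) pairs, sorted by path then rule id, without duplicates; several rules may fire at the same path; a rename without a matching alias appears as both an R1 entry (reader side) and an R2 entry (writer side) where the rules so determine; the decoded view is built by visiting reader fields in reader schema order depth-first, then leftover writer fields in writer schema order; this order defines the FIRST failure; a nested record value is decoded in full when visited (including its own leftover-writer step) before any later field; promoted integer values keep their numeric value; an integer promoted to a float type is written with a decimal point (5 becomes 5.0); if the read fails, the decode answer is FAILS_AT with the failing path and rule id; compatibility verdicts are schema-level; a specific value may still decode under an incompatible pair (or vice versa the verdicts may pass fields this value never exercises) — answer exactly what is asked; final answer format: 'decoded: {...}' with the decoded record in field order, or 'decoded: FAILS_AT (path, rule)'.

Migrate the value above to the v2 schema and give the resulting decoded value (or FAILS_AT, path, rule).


decoded: {"codes": {}, "meta": null, "height": -0.5, "version": 40, "payload": 0xFF, "avatar": null, "blob": null}

in Shipment below, arrows point writer -> reader
migrating the Shipment value to v2:
  codes := {}
  meta := null (not supplied -> null)
  height := -0.5
  version := 40
  payload := 0xFF (from writer checksum)
  avatar := null (not supplied -> null)
  blob := null (not supplied -> null)
  => decoded: {"codes": {}, "meta": null, "height": -0.5, "version": 40, "payload": 0xFF, "avatar": null, "blob": null}
the other Shipment changes do not affect what is asked:
  removed field score from record Contact (its key "score" joins the reserved list) -> shifts the Shipment verdicts, not this decode
  field avatar in record Shipment: type bytes changed to int64 (its default is dropped) -> shifts the Shipment verdicts, not this decode
  removed field locale from record Contact (its key "locale" joins the reserved list) -> shifts the Shipment verdicts, not this decode
  field factor in record Contact: required changed to optional -> shifts the Shipment verdicts, not this decode
  field blob in record Shipment: type bytes changed to int32 -> shifts the Shipment verdicts, not this decode


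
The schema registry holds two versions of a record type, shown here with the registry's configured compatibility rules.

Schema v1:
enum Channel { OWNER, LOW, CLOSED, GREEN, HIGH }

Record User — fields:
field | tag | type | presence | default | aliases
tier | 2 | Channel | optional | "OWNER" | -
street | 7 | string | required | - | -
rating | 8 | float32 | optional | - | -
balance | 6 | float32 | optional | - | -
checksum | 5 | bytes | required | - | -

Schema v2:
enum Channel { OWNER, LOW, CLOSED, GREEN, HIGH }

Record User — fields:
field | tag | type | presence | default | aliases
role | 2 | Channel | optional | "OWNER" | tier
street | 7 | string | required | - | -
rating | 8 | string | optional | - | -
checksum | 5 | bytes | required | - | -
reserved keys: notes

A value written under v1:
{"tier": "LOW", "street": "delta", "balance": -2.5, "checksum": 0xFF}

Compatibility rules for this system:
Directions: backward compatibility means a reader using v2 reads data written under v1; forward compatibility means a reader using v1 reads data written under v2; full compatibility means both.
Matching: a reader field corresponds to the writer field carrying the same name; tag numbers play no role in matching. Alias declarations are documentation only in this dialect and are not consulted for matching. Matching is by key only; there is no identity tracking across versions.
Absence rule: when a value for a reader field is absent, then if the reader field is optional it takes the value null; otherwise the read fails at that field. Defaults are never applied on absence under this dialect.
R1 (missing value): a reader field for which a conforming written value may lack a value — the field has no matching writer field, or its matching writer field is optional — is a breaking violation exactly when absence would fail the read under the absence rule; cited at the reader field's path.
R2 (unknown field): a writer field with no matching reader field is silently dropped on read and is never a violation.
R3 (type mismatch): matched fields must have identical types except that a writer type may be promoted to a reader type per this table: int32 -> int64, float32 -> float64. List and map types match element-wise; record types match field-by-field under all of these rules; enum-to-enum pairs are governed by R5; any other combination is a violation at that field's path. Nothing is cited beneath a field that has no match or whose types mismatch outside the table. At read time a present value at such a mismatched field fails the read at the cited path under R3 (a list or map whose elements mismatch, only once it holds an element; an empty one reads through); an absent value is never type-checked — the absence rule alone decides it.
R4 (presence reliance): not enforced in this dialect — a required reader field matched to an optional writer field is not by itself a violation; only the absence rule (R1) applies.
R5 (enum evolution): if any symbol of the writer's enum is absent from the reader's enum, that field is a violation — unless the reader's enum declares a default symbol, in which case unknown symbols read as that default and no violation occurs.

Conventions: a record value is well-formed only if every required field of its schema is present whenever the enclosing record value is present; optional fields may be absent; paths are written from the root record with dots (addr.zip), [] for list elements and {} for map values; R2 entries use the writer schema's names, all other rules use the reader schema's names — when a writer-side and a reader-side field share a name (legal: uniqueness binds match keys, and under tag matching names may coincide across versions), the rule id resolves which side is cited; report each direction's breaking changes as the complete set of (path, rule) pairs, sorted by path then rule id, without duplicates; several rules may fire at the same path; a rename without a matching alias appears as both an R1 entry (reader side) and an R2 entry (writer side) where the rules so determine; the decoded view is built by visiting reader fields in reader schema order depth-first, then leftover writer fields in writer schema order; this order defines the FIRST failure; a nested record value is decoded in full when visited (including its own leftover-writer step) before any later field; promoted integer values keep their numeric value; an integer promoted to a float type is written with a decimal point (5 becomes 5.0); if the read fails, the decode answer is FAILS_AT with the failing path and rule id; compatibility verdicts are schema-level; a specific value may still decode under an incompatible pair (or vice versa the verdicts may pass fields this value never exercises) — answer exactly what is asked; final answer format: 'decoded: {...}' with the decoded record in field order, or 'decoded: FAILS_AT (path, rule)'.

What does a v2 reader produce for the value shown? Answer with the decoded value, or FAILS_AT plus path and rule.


in User below, arrows point writer -> reader
decode (reader v2):
  role := null (absent, optional -> null)
  street := "delta"
  rating := null (absent, optional -> null)
  checksum := 0xFF
  writer tier: unknown -> dropped
  writer balance: unknown -> dropped
  => decoded: {"role": null, "street": "delta", "rating": null, "checksum": 0xFF}
the rest of the User diff is inert for this question:
  field rating in record User: type float32 changed to string -> shifts the User verdicts, not this decode

decoded: {"role": null, "street": "delta", "rating": null, "checksum": 0xFF}


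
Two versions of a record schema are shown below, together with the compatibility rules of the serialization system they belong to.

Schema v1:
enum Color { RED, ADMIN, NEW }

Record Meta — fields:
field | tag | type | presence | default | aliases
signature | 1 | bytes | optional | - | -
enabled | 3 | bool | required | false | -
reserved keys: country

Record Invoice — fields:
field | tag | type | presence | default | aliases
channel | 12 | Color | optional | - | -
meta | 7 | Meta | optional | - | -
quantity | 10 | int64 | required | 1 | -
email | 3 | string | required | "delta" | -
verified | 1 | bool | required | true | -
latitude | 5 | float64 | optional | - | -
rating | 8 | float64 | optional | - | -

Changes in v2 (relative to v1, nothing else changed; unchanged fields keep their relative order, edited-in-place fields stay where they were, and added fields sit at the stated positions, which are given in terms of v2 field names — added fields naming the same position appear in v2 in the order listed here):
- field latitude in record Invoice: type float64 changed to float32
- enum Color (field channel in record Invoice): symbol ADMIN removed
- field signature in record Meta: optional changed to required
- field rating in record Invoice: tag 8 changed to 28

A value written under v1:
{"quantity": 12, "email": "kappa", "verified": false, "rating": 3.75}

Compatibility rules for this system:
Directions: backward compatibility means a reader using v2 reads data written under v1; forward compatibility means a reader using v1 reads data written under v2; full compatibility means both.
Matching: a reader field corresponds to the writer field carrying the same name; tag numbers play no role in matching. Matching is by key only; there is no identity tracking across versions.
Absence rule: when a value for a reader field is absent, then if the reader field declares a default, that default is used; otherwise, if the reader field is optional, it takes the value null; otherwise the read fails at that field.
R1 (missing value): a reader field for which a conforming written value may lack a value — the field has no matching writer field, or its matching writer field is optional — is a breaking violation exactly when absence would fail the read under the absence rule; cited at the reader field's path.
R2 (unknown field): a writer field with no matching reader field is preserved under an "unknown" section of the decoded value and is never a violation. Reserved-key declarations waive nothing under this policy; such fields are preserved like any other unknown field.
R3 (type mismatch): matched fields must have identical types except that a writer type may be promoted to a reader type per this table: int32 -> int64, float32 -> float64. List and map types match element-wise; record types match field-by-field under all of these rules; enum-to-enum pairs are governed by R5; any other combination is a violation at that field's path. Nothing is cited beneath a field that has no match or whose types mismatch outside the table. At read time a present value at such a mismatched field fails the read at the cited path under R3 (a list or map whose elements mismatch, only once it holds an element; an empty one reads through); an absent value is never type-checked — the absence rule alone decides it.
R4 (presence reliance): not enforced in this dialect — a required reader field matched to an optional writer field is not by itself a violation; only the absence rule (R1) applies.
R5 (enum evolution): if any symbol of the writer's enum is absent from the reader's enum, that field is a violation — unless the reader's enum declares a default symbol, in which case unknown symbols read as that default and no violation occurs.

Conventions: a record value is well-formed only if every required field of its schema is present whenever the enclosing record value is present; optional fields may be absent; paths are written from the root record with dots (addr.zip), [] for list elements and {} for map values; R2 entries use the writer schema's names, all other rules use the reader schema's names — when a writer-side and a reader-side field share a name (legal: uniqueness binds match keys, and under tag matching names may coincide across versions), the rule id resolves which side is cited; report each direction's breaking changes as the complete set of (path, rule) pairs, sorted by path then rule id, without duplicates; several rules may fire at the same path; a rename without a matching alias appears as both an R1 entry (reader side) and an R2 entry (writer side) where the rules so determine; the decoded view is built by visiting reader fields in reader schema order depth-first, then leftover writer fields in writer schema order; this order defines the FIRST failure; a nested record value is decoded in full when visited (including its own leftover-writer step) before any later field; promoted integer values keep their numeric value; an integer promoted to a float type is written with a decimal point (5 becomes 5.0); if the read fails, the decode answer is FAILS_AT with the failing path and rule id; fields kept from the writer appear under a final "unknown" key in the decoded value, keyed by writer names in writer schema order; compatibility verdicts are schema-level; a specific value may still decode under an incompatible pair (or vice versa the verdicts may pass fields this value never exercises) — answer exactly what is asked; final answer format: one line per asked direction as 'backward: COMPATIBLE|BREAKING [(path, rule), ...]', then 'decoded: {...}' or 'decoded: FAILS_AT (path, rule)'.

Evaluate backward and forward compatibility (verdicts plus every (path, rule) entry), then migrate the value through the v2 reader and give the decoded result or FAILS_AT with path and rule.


backward: BREAKING [(channel, R5), (latitude, R3), (meta.signature, R1)]; forward: COMPATIBLE []; decoded: {"channel": null, "meta": null, "quantity": 12, "email": "kappa", "verified": false, "latitude": null, "rating": 3.75}

the writer's type comes first in each Invoice pair
backward pass over Invoice, reader schema v2, writer schema v1:
  channel: Color -> Color, writer optional; from channel
  meta: Meta -> Meta, writer optional; from meta
  quantity: int64 -> int64, writer required; from quantity
  email: string -> string, writer required; from email
  verified: bool -> bool, writer required; from verified
  latitude: float64 -> float32, writer optional; from latitude
  rating: float64 -> float64, writer optional; from rating
  meta.signature: bytes -> bytes, writer optional; from meta.signature
  meta.enabled: bool -> bool, writer required; from meta.enabled
  breaking: (channel, R5)
  breaking: (latitude, R3)
  breaking: (meta.signature, R1)
  => backward: BREAKING (3)
forward pass over Invoice, reader schema v1, writer schema v2:
  channel: Color -> Color, writer optional; from channel
  meta: Meta -> Meta, writer optional; from meta
  quantity: int64 -> int64, writer required; from quantity
  email: string -> string, writer required; from email
  verified: bool -> bool, writer required; from verified
  latitude: float32 -> float64, writer optional; from latitude
  rating: float64 -> float64, writer optional; from rating
  meta.signature: bytes -> bytes, writer required; from meta.signature
  meta.enabled: bool -> bool, writer required; from meta.enabled
  => forward: COMPATIBLE
migrating the Invoice value to v2:
  channel := null (missing; optional => null)
  meta := null (missing; optional => null)
  quantity := 12
  email := "kappa"
  verified := false
  latitude := null (missing; optional => null)
  rating := 3.75
  => decoded: {"channel": null, "meta": null, "quantity": 12, "email": "kappa", "verified": false, "latitude": null, "rating": 3.75}


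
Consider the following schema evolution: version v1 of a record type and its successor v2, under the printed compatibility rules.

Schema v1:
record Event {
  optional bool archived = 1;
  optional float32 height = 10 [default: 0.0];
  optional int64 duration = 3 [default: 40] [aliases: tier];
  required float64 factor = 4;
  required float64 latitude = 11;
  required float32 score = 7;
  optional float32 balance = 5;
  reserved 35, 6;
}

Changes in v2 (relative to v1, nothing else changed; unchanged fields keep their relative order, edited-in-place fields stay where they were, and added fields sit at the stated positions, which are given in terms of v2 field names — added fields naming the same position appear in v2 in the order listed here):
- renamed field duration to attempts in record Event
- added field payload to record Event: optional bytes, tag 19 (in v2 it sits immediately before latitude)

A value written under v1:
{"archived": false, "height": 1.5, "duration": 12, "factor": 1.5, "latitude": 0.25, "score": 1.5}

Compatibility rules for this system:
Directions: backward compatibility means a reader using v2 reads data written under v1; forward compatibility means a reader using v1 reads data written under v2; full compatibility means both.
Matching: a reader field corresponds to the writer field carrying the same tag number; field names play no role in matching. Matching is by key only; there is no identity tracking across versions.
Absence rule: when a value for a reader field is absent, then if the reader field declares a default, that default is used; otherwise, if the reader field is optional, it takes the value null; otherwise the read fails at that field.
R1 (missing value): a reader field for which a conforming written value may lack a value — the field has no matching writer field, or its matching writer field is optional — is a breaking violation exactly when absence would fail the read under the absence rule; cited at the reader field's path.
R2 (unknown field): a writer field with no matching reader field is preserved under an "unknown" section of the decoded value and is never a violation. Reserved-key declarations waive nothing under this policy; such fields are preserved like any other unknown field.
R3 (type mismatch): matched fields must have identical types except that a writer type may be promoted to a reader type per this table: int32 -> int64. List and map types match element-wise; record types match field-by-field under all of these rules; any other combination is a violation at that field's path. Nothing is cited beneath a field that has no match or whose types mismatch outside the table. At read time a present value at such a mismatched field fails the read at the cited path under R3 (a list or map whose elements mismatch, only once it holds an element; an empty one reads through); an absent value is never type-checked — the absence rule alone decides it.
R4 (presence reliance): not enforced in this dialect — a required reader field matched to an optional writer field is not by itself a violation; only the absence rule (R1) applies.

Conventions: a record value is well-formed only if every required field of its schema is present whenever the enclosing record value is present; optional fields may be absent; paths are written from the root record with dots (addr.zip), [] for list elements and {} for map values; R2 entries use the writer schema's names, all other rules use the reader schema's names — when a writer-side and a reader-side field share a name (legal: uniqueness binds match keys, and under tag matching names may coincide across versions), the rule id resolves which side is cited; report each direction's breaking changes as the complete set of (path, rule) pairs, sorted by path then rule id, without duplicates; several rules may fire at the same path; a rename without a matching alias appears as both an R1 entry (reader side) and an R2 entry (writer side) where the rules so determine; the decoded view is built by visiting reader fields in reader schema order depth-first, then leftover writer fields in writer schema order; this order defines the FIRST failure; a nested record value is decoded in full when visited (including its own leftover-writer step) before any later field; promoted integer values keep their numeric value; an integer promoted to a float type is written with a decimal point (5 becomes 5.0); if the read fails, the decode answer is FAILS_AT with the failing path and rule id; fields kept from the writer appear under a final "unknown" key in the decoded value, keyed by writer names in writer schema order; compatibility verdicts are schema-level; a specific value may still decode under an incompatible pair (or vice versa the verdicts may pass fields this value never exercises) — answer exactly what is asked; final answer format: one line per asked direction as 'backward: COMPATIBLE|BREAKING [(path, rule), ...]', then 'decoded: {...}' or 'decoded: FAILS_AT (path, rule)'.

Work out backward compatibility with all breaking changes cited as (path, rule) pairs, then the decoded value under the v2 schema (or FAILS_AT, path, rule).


in Event below, arrows point writer -> reader
backward analysis of Event with v2 as reader and v1 as writer:
  archived <- archived (bool -> bool, writer optional)
  height <- height (float32 -> float32, writer optional)
  attempts <- duration (int64 -> int64, writer optional)
  factor <- factor (float64 -> float64, writer required)
  no writer field matches reader payload
  latitude <- latitude (float64 -> float64, writer required)
  score <- score (float32 -> float32, writer required)
  balance <- balance (float32 -> float32, writer optional)
  => backward: COMPATIBLE
decoding the Event value with the v2 reader:
  archived := false
  height := 1.5
  attempts := 12 (from writer duration)
  factor := 1.5
  payload := null (absent, optional -> null)
  latitude := 0.25
  score := 1.5
  balance := null (absent, optional -> null)
  => decoded: {"archived": false, "height": 1.5, "attempts": 12, "factor": 1.5, "payload": null, "latitude": 0.25, "score": 1.5, "balance": null}

backward: COMPATIBLE []; decoded: {"archived": false, "height": 1.5, "attempts": 12, "factor": 1.5, "payload": null, "latitude": 0.25, "score": 1.5, "balance": null}


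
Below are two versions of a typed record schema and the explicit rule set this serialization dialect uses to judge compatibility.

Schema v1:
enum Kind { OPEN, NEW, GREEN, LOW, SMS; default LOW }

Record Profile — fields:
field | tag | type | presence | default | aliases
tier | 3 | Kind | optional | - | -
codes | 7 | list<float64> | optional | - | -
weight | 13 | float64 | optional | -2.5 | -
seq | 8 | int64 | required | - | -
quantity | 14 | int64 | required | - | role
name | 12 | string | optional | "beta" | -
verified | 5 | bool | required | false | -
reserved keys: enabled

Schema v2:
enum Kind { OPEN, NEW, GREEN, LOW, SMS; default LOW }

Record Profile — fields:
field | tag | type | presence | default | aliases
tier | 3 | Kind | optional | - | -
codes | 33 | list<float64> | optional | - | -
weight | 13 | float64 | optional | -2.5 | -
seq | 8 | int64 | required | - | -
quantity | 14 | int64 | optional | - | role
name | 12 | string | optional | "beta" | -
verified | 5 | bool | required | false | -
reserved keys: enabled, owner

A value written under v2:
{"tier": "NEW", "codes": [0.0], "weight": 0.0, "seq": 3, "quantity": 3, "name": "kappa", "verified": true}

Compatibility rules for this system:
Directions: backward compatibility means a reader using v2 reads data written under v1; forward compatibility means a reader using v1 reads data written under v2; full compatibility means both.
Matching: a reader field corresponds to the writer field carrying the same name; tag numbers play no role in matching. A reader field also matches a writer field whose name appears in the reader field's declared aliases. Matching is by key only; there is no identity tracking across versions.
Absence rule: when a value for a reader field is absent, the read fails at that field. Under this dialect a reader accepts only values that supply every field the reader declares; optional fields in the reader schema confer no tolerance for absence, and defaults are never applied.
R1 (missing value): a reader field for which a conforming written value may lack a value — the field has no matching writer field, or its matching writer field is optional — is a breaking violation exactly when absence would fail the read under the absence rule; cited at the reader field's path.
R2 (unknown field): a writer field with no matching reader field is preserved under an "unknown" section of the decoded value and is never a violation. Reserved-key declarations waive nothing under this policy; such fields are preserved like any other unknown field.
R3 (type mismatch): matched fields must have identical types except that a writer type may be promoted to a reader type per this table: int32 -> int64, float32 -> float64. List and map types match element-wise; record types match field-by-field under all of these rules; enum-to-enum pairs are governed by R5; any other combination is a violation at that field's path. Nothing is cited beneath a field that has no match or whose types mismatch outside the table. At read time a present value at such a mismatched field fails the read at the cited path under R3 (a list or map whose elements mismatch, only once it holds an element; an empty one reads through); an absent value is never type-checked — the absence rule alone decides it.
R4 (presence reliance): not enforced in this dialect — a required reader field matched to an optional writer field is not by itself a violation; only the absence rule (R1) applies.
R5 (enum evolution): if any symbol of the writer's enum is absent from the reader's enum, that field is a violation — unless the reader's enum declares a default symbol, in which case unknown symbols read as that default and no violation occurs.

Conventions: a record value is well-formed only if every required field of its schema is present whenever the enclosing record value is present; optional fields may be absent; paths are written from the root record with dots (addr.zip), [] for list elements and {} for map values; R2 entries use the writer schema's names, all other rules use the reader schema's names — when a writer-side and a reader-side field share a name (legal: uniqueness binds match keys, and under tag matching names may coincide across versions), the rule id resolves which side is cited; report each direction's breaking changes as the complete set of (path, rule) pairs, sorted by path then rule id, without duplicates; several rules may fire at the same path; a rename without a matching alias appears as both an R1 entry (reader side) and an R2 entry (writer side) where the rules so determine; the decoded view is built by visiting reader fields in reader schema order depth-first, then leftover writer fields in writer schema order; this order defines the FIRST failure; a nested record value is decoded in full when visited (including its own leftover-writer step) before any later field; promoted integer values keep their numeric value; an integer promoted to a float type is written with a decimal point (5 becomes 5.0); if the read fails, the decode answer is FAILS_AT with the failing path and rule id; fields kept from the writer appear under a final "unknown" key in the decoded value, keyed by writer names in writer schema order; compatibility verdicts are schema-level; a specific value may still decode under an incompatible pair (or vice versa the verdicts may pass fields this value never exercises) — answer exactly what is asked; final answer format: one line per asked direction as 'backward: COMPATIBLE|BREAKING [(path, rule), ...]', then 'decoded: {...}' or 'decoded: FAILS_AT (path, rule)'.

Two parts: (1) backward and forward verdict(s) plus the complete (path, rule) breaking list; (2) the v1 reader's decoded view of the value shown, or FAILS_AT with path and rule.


backward: BREAKING [(codes, R1), (name, R1), (tier, R1), (weight, R1)]; forward: BREAKING [(codes, R1), (name, R1), (quantity, R1), (tier, R1), (weight, R1)]; decoded: {"tier": "NEW", "codes": [0.0], "weight": 0.0, "seq": 3, "quantity": 3, "name": "kappa", "verified": true}

in Profile below, arrows point writer -> reader
backward pass over Profile, reader schema v2, writer schema v1:
  tier: paired with writer tier (Kind -> Kind; writer optional)
  codes: paired with writer codes (list<float64> -> list<float64>; writer optional)
  weight: paired with writer weight (float64 -> float64; writer optional)
  seq: paired with writer seq (int64 -> int64; writer required)
  quantity: paired with writer quantity (int64 -> int64; writer required)
  name: paired with writer name (string -> string; writer optional)
  verified: paired with writer verified (bool -> bool; writer required)
  breaking: (codes, R1)
  breaking: (name, R1)
  breaking: (tier, R1)
  breaking: (weight, R1)
  backward on Profile therefore BREAKING (4)
forward pass over Profile, reader schema v1, writer schema v2:
  tier: paired with writer tier (Kind -> Kind; writer optional)
  codes: paired with writer codes (list<float64> -> list<float64>; writer optional)
  weight: paired with writer weight (float64 -> float64; writer optional)
  seq: paired with writer seq (int64 -> int64; writer required)
  quantity: paired with writer quantity (int64 -> int64; writer optional)
  name: paired with writer name (string -> string; writer optional)
  verified: paired with writer verified (bool -> bool; writer required)
  breaking: (codes, R1)
  breaking: (name, R1)
  breaking: (quantity, R1)
  breaking: (tier, R1)
  breaking: (weight, R1)
  forward on Profile therefore BREAKING (5)
decode (reader v1):
  tier := "NEW"
  codes := [0.0]
  weight := 0.0
  seq := 3
  quantity := 3
  name := "kappa"
  verified := true
  => decoded: {"tier": "NEW", "codes": [0.0], "weight": 0.0, "seq": 3, "quantity": 3, "name": "kappa", "verified": true}
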